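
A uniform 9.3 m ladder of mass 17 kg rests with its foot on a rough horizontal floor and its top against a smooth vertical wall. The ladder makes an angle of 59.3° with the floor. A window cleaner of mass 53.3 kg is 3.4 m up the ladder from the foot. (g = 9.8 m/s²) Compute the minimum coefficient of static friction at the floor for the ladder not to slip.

ΣF_y = 0: N_floor = 17×9.8 + 53.3×9.8 = 688.94 N.
Torques about the foot: N_wall · 9.3 sin 59.3° = 17×9.8×4.65 cos 59.3° + 53.3×9.8×3.4 cos 59.3° → N_wall = 162.85 N.
ΣF_x = 0: f_floor = N_wall = 162.85 N.
μ_min = f_floor / N_floor = 162.85 / 688.94 = 0.2364.

μ_min ≈ 0.236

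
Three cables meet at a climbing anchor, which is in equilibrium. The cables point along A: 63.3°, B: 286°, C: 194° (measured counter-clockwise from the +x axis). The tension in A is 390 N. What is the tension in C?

T_C ≈ 265 N

Resolve: ΣF_x = 390 cos 63.3° + T_B cos 286° + T_C cos 194° = 0.
        ΣF_y = 390 sin 63.3° + T_B sin 286° + T_C sin 194° = 0.
The known terms sum to (175.2, 348.4) N, so 0.2756 T_B − 0.9703 T_C = -175.2 and -0.9613 T_B − 0.2419 T_C = -348.4.
Solving simultaneously: T_B = 295.9 N, T_C = 264.6 N.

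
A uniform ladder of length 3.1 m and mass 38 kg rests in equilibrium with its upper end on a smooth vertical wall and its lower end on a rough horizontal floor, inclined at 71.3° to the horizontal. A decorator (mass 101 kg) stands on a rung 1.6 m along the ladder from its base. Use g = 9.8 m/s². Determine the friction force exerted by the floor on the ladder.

Torques about the foot: N_wall · 3.1 sin 71.3° = 38×9.8×1.55 cos 71.3° + 101×9.8×1.6 cos 71.3° → N_wall = 235.94 N.
ΣF_x = 0: f_floor = N_wall = 235.94 N.

f ≈ 236 N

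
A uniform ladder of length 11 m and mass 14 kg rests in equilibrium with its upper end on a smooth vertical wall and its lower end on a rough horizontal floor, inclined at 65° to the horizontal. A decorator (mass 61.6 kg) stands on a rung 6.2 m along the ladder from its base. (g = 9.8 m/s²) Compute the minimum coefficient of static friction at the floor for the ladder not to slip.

ΣF_y = 0: N_floor = 14×9.8 + 61.6×9.8 = 740.88 N.
Torques about the foot: N_wall · 11 sin 65° = 14×9.8×5.5 cos 65° + 61.6×9.8×6.2 cos 65° → N_wall = 190.65 N.
ΣF_x = 0: f_floor = N_wall = 190.65 N.
μ_min = f_floor / N_floor = 190.65 / 740.88 = 0.2573.

μ_min ≈ 0.257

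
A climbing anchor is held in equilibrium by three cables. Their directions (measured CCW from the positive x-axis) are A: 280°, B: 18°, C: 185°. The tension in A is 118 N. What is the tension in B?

T_B ≈ 523 N

Resolve: ΣF_x = 118 cos 280° + T_B cos 18° + T_C cos 185° = 0.
        ΣF_y = 118 sin 280° + T_B sin 18° + T_C sin 185° = 0.
The known terms sum to (20.49, -116.2) N, so 0.9511 T_B − 0.9962 T_C = -20.49 and 0.3090 T_B − 0.0872 T_C = 116.2.
Solving simultaneously: T_B = 522.6 N, T_C = 519.5 N.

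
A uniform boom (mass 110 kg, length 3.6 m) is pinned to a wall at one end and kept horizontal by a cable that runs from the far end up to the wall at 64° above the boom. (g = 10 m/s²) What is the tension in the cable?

Take torques about the hinge: T sin 64° · 3.6 = 110×10×1.8 = 1980 N·m.
So T = 1980 / (0.8988 × 3.6) = 611.93 N.

T ≈ 612 N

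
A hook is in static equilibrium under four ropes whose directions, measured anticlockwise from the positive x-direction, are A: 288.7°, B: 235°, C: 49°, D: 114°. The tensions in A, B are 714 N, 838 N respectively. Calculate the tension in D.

Resolve: ΣF_x = 714 cos 288.7° + 838 cos 235° + T_C cos 49° + T_D cos 114° = 0.
        ΣF_y = 714 sin 288.7° + 838 sin 235° + T_C sin 49° + T_D sin 114° = 0.
The known terms sum to (-251.7, -1363) N, so 0.6561 T_C − 0.4067 T_D = 251.7 and 0.7547 T_C + 0.9135 T_D = 1363.
Solving simultaneously: T_C = 865.3 N, T_D = 776.8 N.

T_D ≈ 777 N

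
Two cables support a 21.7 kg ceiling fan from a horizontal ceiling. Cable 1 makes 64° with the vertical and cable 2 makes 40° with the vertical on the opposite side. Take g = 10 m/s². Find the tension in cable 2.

T_2 ≈ 201 N

Angles from the horizontal: cable 1 is 90° − 64° = 26°, cable 2 is 90° − 40° = 50°.
Weight W = 21.7 × 10 = 217 N acts straight down.
Horizontal: T_1 cos 26° = T_2 cos 50°  →  T_1 = 0.7152 T_2.
Vertical: T_1 sin 26° + T_2 sin 50° = 217.
Substituting the horizontal relation into the vertical equation gives 1.08 T_2 = 217, so T_2 = 201 N.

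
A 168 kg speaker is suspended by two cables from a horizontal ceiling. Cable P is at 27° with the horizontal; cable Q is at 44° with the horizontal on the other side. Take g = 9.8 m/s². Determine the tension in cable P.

T_P ≈ 1250 N

Weight W = 168 × 9.8 = 1646 N acts straight down.
Horizontal: T_P cos 27° = T_Q cos 44°  →  T_Q = 1.239 T_P.
Vertical: T_P sin 27° + T_Q sin 44° = 1646.
Substituting the horizontal relation into the vertical equation gives 1.314 T_P = 1646, so T_P = 1253 N.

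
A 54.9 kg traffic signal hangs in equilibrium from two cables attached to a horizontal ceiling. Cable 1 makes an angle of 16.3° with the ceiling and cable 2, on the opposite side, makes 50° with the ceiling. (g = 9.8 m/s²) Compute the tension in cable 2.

Weight W = 54.9 × 9.8 = 538 N acts straight down.
Horizontal: T_1 cos 16.3° = T_2 cos 50°  →  T_1 = 0.6697 T_2.
Vertical: T_1 sin 16.3° + T_2 sin 50° = 538.
Substituting the horizontal relation into the vertical equation gives 0.954 T_2 = 538, so T_2 = 564 N.

T_2 ≈ 564 N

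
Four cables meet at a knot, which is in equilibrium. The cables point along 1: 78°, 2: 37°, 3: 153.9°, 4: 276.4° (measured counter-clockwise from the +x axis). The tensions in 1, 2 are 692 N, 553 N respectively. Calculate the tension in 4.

T_4 ≈ 1380 N

Resolve: ΣF_x = 692 cos 78° + 553 cos 37° + T_3 cos 153.9° + T_4 cos 276.4° = 0.
        ΣF_y = 692 sin 78° + 553 sin 37° + T_3 sin 153.9° + T_4 sin 276.4° = 0.
The known terms sum to (585.5, 1010) N, so -0.8980 T_3 + 0.1115 T_4 = -585.5 and 0.4399 T_3 − 0.9938 T_4 = -1010.
Solving simultaneously: T_3 = 823.4 N, T_4 = 1381 N.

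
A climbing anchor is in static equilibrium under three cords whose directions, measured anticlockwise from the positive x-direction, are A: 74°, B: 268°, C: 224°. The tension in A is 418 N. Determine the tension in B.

T_B ≈ 301 N

Resolve: ΣF_x = 418 cos 74° + T_B cos 268° + T_C cos 224° = 0.
        ΣF_y = 418 sin 74° + T_B sin 268° + T_C sin 224° = 0.
The known terms sum to (115.2, 401.8) N, so -0.0349 T_B − 0.7193 T_C = -115.2 and -0.9994 T_B − 0.6947 T_C = -401.8.
Solving simultaneously: T_B = 300.9 N, T_C = 145.6 N.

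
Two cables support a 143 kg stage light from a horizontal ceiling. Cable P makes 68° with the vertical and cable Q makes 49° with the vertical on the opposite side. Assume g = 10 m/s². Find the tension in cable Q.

Angles from the horizontal: cable P is 90° − 68° = 22°, cable Q is 90° − 49° = 41°.
Weight W = 143 × 10 = 1430 N acts straight down.
Horizontal: T_P cos 22° = T_Q cos 41°  →  T_P = 0.814 T_Q.
Vertical: T_P sin 22° + T_Q sin 41° = 1430.
Substituting the horizontal relation into the vertical equation gives 0.961 T_Q = 1430, so T_Q = 1488 N.

T_Q ≈ 1490 N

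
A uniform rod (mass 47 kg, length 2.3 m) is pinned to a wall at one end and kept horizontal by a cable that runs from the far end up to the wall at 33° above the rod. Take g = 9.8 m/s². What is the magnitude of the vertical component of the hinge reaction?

|H_y| ≈ 230 N

Take torques about the hinge: T sin 33° · 2.3 = 47×9.8×1.15 = 529.69 N·m.
So T = 529.69 / (0.5446 × 2.3) = 422.85 N.
ΣF_y = 0: H_y = (47×9.8) − T sin 33° = 460.6 − 230.3 = 230.3 N.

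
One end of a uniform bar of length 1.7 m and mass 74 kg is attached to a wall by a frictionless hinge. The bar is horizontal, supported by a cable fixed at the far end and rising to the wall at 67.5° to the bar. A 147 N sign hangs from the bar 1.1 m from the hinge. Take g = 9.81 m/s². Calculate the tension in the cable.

T ≈ 496 N

Take torques about the hinge: T sin 67.5° · 1.7 = 74×9.81×0.85 + 147×1.1 = 778.75 N·m.
So T = 778.75 / (0.9239 × 1.7) = 495.83 N.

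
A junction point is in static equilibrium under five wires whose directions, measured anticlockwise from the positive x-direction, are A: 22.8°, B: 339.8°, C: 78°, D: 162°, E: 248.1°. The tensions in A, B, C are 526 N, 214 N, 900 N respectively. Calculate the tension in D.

Resolve: ΣF_x = 526 cos 22.8° + 214 cos 339.8° + 900 cos 78° + T_D cos 162° + T_E cos 248.1° = 0.
        ΣF_y = 526 sin 22.8° + 214 sin 339.8° + 900 sin 78° + T_D sin 162° + T_E sin 248.1° = 0.
The known terms sum to (872.9, 1010) N, so -0.9511 T_D − 0.3730 T_E = -872.9 and 0.3090 T_D − 0.9278 T_E = -1010.
Solving simultaneously: T_D = 434.1 N, T_E = 1233 N.

T_D ≈ 434 N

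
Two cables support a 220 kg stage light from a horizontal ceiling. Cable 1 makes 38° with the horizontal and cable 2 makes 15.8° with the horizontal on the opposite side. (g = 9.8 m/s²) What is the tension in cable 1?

Weight W = 220 × 9.8 = 2156 N acts straight down.
Horizontal: T_1 cos 38° = T_2 cos 15.8°  →  T_2 = 0.819 T_1.
Vertical: T_1 sin 38° + T_2 sin 15.8° = 2156.
Substituting the horizontal relation into the vertical equation gives 0.8386 T_1 = 2156, so T_1 = 2571 N.

T_1 ≈ 2570 N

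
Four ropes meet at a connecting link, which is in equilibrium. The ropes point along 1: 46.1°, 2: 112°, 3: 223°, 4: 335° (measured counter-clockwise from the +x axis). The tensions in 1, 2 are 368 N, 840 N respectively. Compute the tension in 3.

T_3 ≈ 993 N

Resolve: ΣF_x = 368 cos 46.1° + 840 cos 112° + T_3 cos 223° + T_4 cos 335° = 0.
        ΣF_y = 368 sin 46.1° + 840 sin 112° + T_3 sin 223° + T_4 sin 335° = 0.
The known terms sum to (-59.5, 1044) N, so -0.7314 T_3 + 0.9063 T_4 = 59.5 and -0.6820 T_3 − 0.4226 T_4 = -1044.
Solving simultaneously: T_3 = 993.4 N, T_4 = 867.3 N.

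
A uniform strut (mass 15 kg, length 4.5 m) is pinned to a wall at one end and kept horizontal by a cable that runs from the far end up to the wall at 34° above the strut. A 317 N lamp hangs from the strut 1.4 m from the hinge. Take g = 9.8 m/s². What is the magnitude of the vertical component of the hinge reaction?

|H_y| ≈ 292 N

Take torques about the hinge: T sin 34° · 4.5 = 15×9.8×2.25 + 317×1.4 = 774.55 N·m.
So T = 774.55 / (0.5592 × 4.5) = 307.8 N.
ΣF_y = 0: H_y = (15×9.8 + 317) − T sin 34° = 464 − 172.12 = 291.88 N.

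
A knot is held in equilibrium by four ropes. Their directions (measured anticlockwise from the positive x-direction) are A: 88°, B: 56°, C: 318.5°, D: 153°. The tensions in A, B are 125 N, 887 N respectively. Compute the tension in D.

Resolve: ΣF_x = 125 cos 88° + 887 cos 56° + T_C cos 318.5° + T_D cos 153° = 0.
        ΣF_y = 125 sin 88° + 887 sin 56° + T_C sin 318.5° + T_D sin 153° = 0.
The known terms sum to (500.4, 860.3) N, so 0.7490 T_C − 0.8910 T_D = -500.4 and -0.6626 T_C + 0.4540 T_D = -860.3.
Solving simultaneously: T_C = 3969 N, T_D = 3898 N.

T_D ≈ 3900 N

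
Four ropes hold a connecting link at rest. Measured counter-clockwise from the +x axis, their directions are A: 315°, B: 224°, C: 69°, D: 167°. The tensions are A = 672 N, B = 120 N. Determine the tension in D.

T_D ≈ 569 N

Resolve: ΣF_x = 672 cos 315° + 120 cos 224° + T_C cos 69° + T_D cos 167° = 0.
        ΣF_y = 672 sin 315° + 120 sin 224° + T_C sin 69° + T_D sin 167° = 0.
The known terms sum to (388.9, -558.5) N, so 0.3584 T_C − 0.9744 T_D = -388.9 and 0.9336 T_C + 0.2250 T_D = 558.5.
Solving simultaneously: T_C = 461.2 N, T_D = 568.7 N.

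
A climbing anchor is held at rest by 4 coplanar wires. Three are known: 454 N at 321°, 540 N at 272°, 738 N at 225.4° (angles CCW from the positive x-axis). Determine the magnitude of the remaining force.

F ≈ 1360 N

Sum the known components: ΣF_x = -146.5 N, ΣF_y = -1351 N.
For equilibrium the remaining force must supply (−ΣF_x, −ΣF_y) = (146.5, 1351) N.
Magnitude = √((146.5)² + (1351)²) = 1359 N; direction = atan2(1351, 146.5) = 83.8°.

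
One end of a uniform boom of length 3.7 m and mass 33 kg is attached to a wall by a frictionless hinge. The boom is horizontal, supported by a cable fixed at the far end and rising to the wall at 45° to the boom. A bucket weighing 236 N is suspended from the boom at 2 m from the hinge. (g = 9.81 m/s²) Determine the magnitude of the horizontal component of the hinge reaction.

Take torques about the hinge: T sin 45° · 3.7 = 33×9.81×1.85 + 236×2 = 1070.9 N·m.
So T = 1070.9 / (0.7071 × 3.7) = 409.32 N.
ΣF_x = 0: H_x = T cos 45° = 289.43 N.

H_x ≈ 289 N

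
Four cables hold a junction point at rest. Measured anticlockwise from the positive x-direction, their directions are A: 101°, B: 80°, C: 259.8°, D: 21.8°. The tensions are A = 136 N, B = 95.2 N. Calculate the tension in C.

T_C ≈ 253 N

Resolve: ΣF_x = 136 cos 101° + 95.2 cos 80° + T_C cos 259.8° + T_D cos 21.8° = 0.
        ΣF_y = 136 sin 101° + 95.2 sin 80° + T_C sin 259.8° + T_D sin 21.8° = 0.
The known terms sum to (-9.419, 227.3) N, so -0.1771 T_C + 0.9285 T_D = 9.419 and -0.9842 T_C + 0.3714 T_D = -227.3.
Solving simultaneously: T_C = 252.9 N, T_D = 58.38 N.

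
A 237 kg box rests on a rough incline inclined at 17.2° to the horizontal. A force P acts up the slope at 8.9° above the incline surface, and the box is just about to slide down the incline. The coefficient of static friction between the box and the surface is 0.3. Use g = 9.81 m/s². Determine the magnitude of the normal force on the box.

On the verge of sliding down the incline, friction equals μN and acts up the slope.
Perpendicular: N + P sin 8.9° = W cos 17.2° = 2221 N.
Along incline: P cos 8.9° + μN = W sin 17.2° with W sin 17.2° = 687.5 N.
Solving the pair for P and N: P = 22.53 N, N = 2218 N (and f = μN = 665.3 N).

N ≈ 2220 N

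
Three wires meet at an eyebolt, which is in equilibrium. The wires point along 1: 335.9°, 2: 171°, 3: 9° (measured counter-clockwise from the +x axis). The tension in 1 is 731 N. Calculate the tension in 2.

Resolve: ΣF_x = 731 cos 335.9° + T_2 cos 171° + T_3 cos 9° = 0.
        ΣF_y = 731 sin 335.9° + T_2 sin 171° + T_3 sin 9° = 0.
The known terms sum to (667.3, -298.5) N, so -0.9877 T_2 + 0.9877 T_3 = -667.3 and 0.1564 T_2 + 0.1564 T_3 = 298.5.
Solving simultaneously: T_2 = 1292 N, T_3 = 616.2 N.

T_2 ≈ 1290 N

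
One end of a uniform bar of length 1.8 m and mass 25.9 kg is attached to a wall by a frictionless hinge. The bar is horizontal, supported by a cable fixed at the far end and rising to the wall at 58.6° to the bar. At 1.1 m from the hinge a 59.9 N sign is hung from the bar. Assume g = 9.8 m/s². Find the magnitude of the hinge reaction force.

|H| ≈ 180 N

Take torques about the hinge: T sin 58.6° · 1.8 = 25.9×9.8×0.9 + 59.9×1.1 = 294.33 N·m.
So T = 294.33 / (0.8536 × 1.8) = 191.57 N.
ΣF_x = 0: H_x = T cos 58.6° = 99.81 N.
ΣF_y = 0: H_y = (25.9×9.8 + 59.9) − T sin 58.6° = 313.72 − 163.52 = 150.2 N.
|H| = √(H_x² + H_y²) = √((99.81)² + (150.2)²) = 180.34 N.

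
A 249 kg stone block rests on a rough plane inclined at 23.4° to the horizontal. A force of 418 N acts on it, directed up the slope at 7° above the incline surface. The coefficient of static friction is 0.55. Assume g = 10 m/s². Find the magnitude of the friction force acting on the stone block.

f ≈ 574 N

Axes along / perpendicular to the incline. W sin 23.4° = 988.9 N down-slope; W cos 23.4° = 2285 N into the surface.
Perpendicular: N = W cos 23.4° − P sin 7° = 2285 − 50.94 = 2234 N.
Along incline: P cos 7° + f = W sin 23.4° (friction acts up-slope) → f = 988.9 − 414.9 = 574 N.
|f| = 574 N ≤ μN = 1229 N, so the stone block is indeed static.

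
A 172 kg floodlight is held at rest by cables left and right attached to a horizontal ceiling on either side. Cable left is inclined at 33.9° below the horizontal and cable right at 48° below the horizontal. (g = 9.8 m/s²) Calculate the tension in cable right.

T_right ≈ 1410 N

Weight W = 172 × 9.8 = 1686 N acts straight down.
Horizontal: T_left cos 33.9° = T_right cos 48°  →  T_left = 0.8062 T_right.
Vertical: T_left sin 33.9° + T_right sin 48° = 1686.
Substituting the horizontal relation into the vertical equation gives 1.193 T_right = 1686, so T_right = 1413 N.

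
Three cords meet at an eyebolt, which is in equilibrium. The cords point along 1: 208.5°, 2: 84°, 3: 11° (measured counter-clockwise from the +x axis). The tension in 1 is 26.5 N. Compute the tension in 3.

T_3 ≈ 22.8 N

Resolve: ΣF_x = 26.5 cos 208.5° + T_2 cos 84° + T_3 cos 11° = 0.
        ΣF_y = 26.5 sin 208.5° + T_2 sin 84° + T_3 sin 11° = 0.
The known terms sum to (-23.29, -12.64) N, so 0.1045 T_2 + 0.9816 T_3 = 23.29 and 0.9945 T_2 + 0.1908 T_3 = 12.64.
Solving simultaneously: T_2 = 8.333 N, T_3 = 22.84 N.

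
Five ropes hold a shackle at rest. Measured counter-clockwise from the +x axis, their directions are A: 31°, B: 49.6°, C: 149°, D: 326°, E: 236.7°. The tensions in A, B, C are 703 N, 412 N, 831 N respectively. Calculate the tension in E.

T_E ≈ 1000 N

Resolve: ΣF_x = 703 cos 31° + 412 cos 49.6° + 831 cos 149° + T_D cos 326° + T_E cos 236.7° = 0.
        ΣF_y = 703 sin 31° + 412 sin 49.6° + 831 sin 149° + T_D sin 326° + T_E sin 236.7° = 0.
The known terms sum to (157.3, 1104) N, so 0.8290 T_D − 0.5490 T_E = -157.3 and -0.5592 T_D − 0.8358 T_E = -1104.
Solving simultaneously: T_D = 474.6 N, T_E = 1003 N.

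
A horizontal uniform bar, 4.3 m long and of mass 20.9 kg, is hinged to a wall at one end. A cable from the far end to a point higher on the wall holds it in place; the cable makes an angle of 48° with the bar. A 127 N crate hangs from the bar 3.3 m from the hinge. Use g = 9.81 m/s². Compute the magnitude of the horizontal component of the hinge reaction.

H_x ≈ 180 N

Take torques about the hinge: T sin 48° · 4.3 = 20.9×9.81×2.15 + 127×3.3 = 859.91 N·m.
So T = 859.91 / (0.7431 × 4.3) = 269.1 N.
ΣF_x = 0: H_x = T cos 48° = 180.06 N.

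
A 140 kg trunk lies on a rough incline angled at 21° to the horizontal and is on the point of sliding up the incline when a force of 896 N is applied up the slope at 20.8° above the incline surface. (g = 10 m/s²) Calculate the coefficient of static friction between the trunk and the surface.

μ ≈ 0.340

On the verge of sliding up the incline, friction is at its maximum μN and acts down the slope.
Perpendicular to incline: N = W cos 21° − P sin 20.8° = 1307 − 318.2 = 988.8 N.
Along incline: P cos 20.8° − μN = W sin 21° → μ = −(W sin 21° − P cos 20.8°) / N = 0.3397.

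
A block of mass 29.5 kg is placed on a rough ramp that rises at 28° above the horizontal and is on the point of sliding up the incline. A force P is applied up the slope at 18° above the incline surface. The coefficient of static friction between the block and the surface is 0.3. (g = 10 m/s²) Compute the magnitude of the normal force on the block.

On the verge of sliding up the incline, friction equals μN and acts down the slope.
Perpendicular: N + P sin 18° = W cos 28° = 260.5 N.
Along incline: P cos 18° = W sin 28° + μN  with W sin 28° = 138.5 N.
Solving the pair for P and N: P = 207.6 N, N = 196.3 N (and f = μN = 58.9 N).

N ≈ 196 N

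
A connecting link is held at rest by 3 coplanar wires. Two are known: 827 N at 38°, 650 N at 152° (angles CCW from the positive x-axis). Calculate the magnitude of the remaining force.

Sum the known components: ΣF_x = 77.77 N, ΣF_y = 814.3 N.
For equilibrium the remaining force must supply (−ΣF_x, −ΣF_y) = (-77.77, -814.3) N.
Magnitude = √((-77.77)² + (-814.3)²) = 818 N; direction = atan2(-814.3, -77.77) = 264.5°.

F ≈ 818 N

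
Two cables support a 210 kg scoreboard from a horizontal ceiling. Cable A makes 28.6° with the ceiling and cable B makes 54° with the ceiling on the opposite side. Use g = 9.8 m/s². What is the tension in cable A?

Weight W = 210 × 9.8 = 2058 N acts straight down.
Horizontal: T_A cos 28.6° = T_B cos 54°  →  T_B = 1.494 T_A.
Vertical: T_A sin 28.6° + T_B sin 54° = 2058.
Substituting the horizontal relation into the vertical equation gives 1.687 T_A = 2058, so T_A = 1220 N.

T_A ≈ 1220 N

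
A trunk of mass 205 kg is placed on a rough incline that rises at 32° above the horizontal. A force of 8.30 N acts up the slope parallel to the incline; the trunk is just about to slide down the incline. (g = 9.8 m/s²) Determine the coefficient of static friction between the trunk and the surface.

On the verge of sliding down the incline, friction is at its maximum μN and acts up the slope.
Perpendicular to incline: N = W cos 32° − P sin 0° = 1704 − 0 = 1704 N.
Along incline: P cos 0° + μN = W sin 32° → μ = (W sin 32° − P cos 0°) / N = 0.62.

μ ≈ 0.620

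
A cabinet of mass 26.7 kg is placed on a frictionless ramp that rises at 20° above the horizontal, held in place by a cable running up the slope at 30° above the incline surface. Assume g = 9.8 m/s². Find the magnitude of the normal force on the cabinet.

Take axes along and perpendicular to the incline. Weight components: W sin 20° = 89.49 N down-slope, W cos 20° = 245.9 N into the surface.
Along incline: T cos 30° = W sin 20° → T = 103.3 N.
Perpendicular: N = W cos 20° − T sin 30° = 194.2 N.

N ≈ 194 N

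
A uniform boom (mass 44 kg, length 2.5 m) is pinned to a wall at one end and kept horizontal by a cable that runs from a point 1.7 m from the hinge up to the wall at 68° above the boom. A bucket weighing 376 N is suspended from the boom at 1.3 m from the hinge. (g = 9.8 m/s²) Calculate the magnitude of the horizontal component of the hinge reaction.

H_x ≈ 244 N

Take torques about the hinge: T sin 68° · 1.7 = 44×9.8×1.25 + 376×1.3 = 1027.8 N·m.
So T = 1027.8 / (0.9272 × 1.7) = 652.07 N.
ΣF_x = 0: H_x = T cos 68° = 244.27 N.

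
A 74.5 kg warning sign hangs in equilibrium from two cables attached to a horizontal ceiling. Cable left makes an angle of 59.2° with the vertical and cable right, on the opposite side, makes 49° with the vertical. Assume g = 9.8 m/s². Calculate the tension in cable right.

T_right ≈ 660 N

Angles from the horizontal: cable left is 90° − 59.2° = 30.8°, cable right is 90° − 49° = 41°.
Weight W = 74.5 × 9.8 = 730.1 N acts straight down.
Horizontal: T_left cos 30.8° = T_right cos 41°  →  T_left = 0.8786 T_right.
Vertical: T_left sin 30.8° + T_right sin 41° = 730.1.
Substituting the horizontal relation into the vertical equation gives 1.106 T_right = 730.1, so T_right = 660.2 N.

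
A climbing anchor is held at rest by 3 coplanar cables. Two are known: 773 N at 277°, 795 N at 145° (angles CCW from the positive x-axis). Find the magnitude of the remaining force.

Sum the known components: ΣF_x = -557 N, ΣF_y = -311.2 N.
For equilibrium the remaining force must supply (−ΣF_x, −ΣF_y) = (557, 311.2) N.
Magnitude = √((557)² + (311.2)²) = 638.1 N; direction = atan2(311.2, 557) = 29.2°.

F ≈ 638 N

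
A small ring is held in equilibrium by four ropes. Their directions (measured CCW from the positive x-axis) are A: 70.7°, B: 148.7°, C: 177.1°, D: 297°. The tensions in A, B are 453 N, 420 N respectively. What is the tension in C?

Resolve: ΣF_x = 453 cos 70.7° + 420 cos 148.7° + T_C cos 177.1° + T_D cos 297° = 0.
        ΣF_y = 453 sin 70.7° + 420 sin 148.7° + T_C sin 177.1° + T_D sin 297° = 0.
The known terms sum to (-209.1, 645.7) N, so -0.9987 T_C + 0.4540 T_D = 209.1 and 0.0506 T_C − 0.8910 T_D = -645.7.
Solving simultaneously: T_C = 123.2 N, T_D = 731.7 N.

T_C ≈ 123 N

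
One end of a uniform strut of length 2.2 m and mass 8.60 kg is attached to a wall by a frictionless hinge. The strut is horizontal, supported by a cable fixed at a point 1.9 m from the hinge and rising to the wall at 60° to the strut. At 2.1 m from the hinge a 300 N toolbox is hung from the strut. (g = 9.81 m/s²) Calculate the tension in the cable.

Take torques about the hinge: T sin 60° · 1.9 = 8.60×9.81×1.1 + 300×2.1 = 722.8 N·m.
So T = 722.8 / (0.8660 × 1.9) = 439.27 N.

T ≈ 439 N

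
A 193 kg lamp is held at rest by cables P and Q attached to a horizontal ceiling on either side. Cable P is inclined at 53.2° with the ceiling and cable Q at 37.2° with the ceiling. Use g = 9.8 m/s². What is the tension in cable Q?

Weight W = 193 × 9.8 = 1891 N acts straight down.
Horizontal: T_P cos 53.2° = T_Q cos 37.2°  →  T_P = 1.33 T_Q.
Vertical: T_P sin 53.2° + T_Q sin 37.2° = 1891.
Substituting the horizontal relation into the vertical equation gives 1.669 T_Q = 1891, so T_Q = 1133 N.

T_Q ≈ 1130 N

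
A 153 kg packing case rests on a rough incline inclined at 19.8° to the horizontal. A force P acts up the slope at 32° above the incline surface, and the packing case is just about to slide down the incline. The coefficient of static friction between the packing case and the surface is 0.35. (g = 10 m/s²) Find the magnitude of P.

P ≈ 21.8 N

On the verge of sliding down the incline, friction equals μN and acts up the slope.
Perpendicular: N + P sin 32° = W cos 19.8° = 1440 N.
Along incline: P cos 32° + μN = W sin 19.8° with W sin 19.8° = 518.3 N.
Solving the pair for P and N: P = 21.77 N, N = 1428 N (and f = μN = 499.8 N).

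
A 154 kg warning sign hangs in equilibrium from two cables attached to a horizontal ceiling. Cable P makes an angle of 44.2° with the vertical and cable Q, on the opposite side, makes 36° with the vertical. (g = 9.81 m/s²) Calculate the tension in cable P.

Angles from the horizontal: cable P is 90° − 44.2° = 45.8°, cable Q is 90° − 36° = 54°.
Weight W = 154 × 9.81 = 1511 N acts straight down.
Horizontal: T_P cos 45.8° = T_Q cos 54°  →  T_Q = 1.186 T_P.
Vertical: T_P sin 45.8° + T_Q sin 54° = 1511.
Substituting the horizontal relation into the vertical equation gives 1.676 T_P = 1511, so T_P = 901.1 N.

T_P ≈ 901 N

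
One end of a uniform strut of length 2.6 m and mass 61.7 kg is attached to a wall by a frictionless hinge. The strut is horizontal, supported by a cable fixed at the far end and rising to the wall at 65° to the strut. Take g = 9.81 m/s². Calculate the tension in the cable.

Take torques about the hinge: T sin 65° · 2.6 = 61.7×9.81×1.3 = 786.86 N·m.
So T = 786.86 / (0.9063 × 2.6) = 333.92 N.

T ≈ 334 N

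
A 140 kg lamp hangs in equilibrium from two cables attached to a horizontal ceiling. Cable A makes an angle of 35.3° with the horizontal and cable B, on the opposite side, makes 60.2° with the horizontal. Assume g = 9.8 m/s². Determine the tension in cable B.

T_B ≈ 1120 N

Weight W = 140 × 9.8 = 1372 N acts straight down.
Horizontal: T_A cos 35.3° = T_B cos 60.2°  →  T_A = 0.6089 T_B.
Vertical: T_A sin 35.3° + T_B sin 60.2° = 1372.
Substituting the horizontal relation into the vertical equation gives 1.22 T_B = 1372, so T_B = 1125 N.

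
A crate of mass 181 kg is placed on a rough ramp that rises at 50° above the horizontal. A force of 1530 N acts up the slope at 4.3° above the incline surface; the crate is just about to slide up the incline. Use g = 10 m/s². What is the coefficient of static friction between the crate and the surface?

μ ≈ 0.133

On the verge of sliding up the incline, friction is at its maximum μN and acts down the slope.
Perpendicular to incline: N = W cos 50° − P sin 4.3° = 1163 − 114.7 = 1049 N.
Along incline: P cos 4.3° − μN = W sin 50° → μ = −(W sin 50° − P cos 4.3°) / N = 0.1327.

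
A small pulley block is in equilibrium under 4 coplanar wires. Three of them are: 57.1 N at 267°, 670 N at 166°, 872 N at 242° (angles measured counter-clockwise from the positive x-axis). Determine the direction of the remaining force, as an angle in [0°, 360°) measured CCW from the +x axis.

θ ≈ 32°

Sum the known components: ΣF_x = -1062 N, ΣF_y = -664.9 N.
For equilibrium the remaining force must supply (−ΣF_x, −ΣF_y) = (1062, 664.9) N.
Magnitude = √((1062)² + (664.9)²) = 1253 N; direction = atan2(664.9, 1062) = 32.0°.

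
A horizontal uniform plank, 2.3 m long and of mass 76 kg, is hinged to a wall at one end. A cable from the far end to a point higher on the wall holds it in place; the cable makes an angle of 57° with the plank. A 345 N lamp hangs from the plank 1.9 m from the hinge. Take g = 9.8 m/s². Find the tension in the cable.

T ≈ 784 N

Take torques about the hinge: T sin 57° · 2.3 = 76×9.8×1.15 + 345×1.9 = 1512 N·m.
So T = 1512 / (0.8387 × 2.3) = 783.86 N.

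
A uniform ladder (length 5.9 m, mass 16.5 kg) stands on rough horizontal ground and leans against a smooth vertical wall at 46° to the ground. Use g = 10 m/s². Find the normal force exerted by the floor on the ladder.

N_floor ≈ 165 N

ΣF_y = 0: N_floor = 16.5×10 = 165 N.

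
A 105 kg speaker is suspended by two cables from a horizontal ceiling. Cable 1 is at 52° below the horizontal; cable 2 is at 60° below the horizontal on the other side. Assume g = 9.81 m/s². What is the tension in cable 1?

Weight W = 105 × 9.81 = 1030 N acts straight down.
Horizontal: T_1 cos 52° = T_2 cos 60°  →  T_2 = 1.231 T_1.
Vertical: T_1 sin 52° + T_2 sin 60° = 1030.
Substituting the horizontal relation into the vertical equation gives 1.854 T_1 = 1030, so T_1 = 555.5 N.

T_1 ≈ 555 N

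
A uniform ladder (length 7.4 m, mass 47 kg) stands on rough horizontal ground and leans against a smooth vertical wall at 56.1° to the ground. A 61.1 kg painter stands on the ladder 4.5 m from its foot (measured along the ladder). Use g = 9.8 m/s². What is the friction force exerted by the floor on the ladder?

Torques about the foot: N_wall · 7.4 sin 56.1° = 47×9.8×3.7 cos 56.1° + 61.1×9.8×4.5 cos 56.1° → N_wall = 399.44 N.
ΣF_x = 0: f_floor = N_wall = 399.44 N.

f ≈ 399 N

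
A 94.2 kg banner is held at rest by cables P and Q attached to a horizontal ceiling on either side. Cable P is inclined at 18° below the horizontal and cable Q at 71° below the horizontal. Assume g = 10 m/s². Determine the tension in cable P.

T_P ≈ 307 N

Weight W = 94.2 × 10 = 942 N acts straight down.
Horizontal: T_P cos 18° = T_Q cos 71°  →  T_Q = 2.921 T_P.
Vertical: T_P sin 18° + T_Q sin 71° = 942.
Substituting the horizontal relation into the vertical equation gives 3.071 T_P = 942, so T_P = 306.7 N.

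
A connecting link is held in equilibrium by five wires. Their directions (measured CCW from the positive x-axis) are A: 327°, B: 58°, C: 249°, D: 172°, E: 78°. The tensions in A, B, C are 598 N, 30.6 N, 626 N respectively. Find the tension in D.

T_D ≈ 472 N

Resolve: ΣF_x = 598 cos 327° + 30.6 cos 58° + 626 cos 249° + T_D cos 172° + T_E cos 78° = 0.
        ΣF_y = 598 sin 327° + 30.6 sin 58° + 626 sin 249° + T_D sin 172° + T_E sin 78° = 0.
The known terms sum to (293.4, -884.2) N, so -0.9903 T_D + 0.2079 T_E = -293.4 and 0.1392 T_D + 0.9781 T_E = 884.2.
Solving simultaneously: T_D = 472 N, T_E = 836.8 N.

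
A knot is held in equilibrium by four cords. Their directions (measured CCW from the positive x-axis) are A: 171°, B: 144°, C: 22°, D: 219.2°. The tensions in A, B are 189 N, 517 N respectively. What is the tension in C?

Resolve: ΣF_x = 189 cos 171° + 517 cos 144° + T_C cos 22° + T_D cos 219.2° = 0.
        ΣF_y = 189 sin 171° + 517 sin 144° + T_C sin 22° + T_D sin 219.2° = 0.
The known terms sum to (-604.9, 333.5) N, so 0.9272 T_C − 0.7749 T_D = 604.9 and 0.3746 T_C − 0.6320 T_D = -333.5.
Solving simultaneously: T_C = 2167 N, T_D = 1812 N.

T_C ≈ 2170 N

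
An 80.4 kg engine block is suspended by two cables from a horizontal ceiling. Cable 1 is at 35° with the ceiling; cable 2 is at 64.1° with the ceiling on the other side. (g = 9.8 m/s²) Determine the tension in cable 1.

Weight W = 80.4 × 9.8 = 787.9 N acts straight down.
Horizontal: T_1 cos 35° = T_2 cos 64.1°  →  T_2 = 1.875 T_1.
Vertical: T_1 sin 35° + T_2 sin 64.1° = 787.9.
Substituting the horizontal relation into the vertical equation gives 2.261 T_1 = 787.9, so T_1 = 348.6 N.

T_1 ≈ 349 N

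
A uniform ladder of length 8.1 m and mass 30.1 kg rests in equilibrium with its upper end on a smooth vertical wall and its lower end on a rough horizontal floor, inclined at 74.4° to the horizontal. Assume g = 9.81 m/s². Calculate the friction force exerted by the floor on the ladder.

f ≈ 41.2 N

Torques about the foot: N_wall · 8.1 sin 74.4° = 30.1×9.81×4.05 cos 74.4° → N_wall = 41.222 N.
ΣF_x = 0: f_floor = N_wall = 41.222 N.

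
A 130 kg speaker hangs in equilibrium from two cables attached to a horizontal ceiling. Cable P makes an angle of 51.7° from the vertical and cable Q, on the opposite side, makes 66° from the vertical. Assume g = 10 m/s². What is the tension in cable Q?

Angles from the horizontal: cable P is 90° − 51.7° = 38.3°, cable Q is 90° − 66° = 24°.
Weight W = 130 × 10 = 1300 N acts straight down.
Horizontal: T_P cos 38.3° = T_Q cos 24°  →  T_P = 1.164 T_Q.
Vertical: T_P sin 38.3° + T_Q sin 24° = 1300.
Substituting the horizontal relation into the vertical equation gives 1.128 T_Q = 1300, so T_Q = 1152 N.

T_Q ≈ 1150 N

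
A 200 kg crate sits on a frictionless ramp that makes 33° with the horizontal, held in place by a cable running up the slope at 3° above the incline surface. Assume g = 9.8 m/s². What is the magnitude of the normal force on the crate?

N ≈ 1590 N

Take axes along and perpendicular to the incline. Weight components: W sin 33° = 1067 N down-slope, W cos 33° = 1644 N into the surface.
Along incline: T cos 3° = W sin 33° → T = 1069 N.
Perpendicular: N = W cos 33° − T sin 3° = 1588 N.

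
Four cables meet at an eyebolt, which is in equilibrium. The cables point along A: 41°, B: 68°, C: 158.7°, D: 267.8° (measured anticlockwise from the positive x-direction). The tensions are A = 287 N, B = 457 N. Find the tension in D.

Resolve: ΣF_x = 287 cos 41° + 457 cos 68° + T_C cos 158.7° + T_D cos 267.8° = 0.
        ΣF_y = 287 sin 41° + 457 sin 68° + T_C sin 158.7° + T_D sin 267.8° = 0.
The known terms sum to (387.8, 612) N, so -0.9317 T_C − 0.0384 T_D = -387.8 and 0.3633 T_C − 0.9993 T_D = -612.
Solving simultaneously: T_C = 385.2 N, T_D = 752.5 N.

T_D ≈ 752 N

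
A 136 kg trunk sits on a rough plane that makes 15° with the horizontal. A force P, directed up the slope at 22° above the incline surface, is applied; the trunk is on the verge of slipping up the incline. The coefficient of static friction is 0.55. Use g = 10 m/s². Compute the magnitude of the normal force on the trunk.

On the verge of sliding up the incline, friction equals μN and acts down the slope.
Perpendicular: N + P sin 22° = W cos 15° = 1314 N.
Along incline: P cos 22° = W sin 15° + μN  with W sin 15° = 352 N.
Solving the pair for P and N: P = 948.2 N, N = 958.5 N (and f = μN = 527.2 N).

N ≈ 958 N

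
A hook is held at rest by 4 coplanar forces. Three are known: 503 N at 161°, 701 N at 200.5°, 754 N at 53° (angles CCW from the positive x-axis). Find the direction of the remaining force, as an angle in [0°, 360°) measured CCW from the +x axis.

θ ≈ 323°

Sum the known components: ΣF_x = -678.4 N, ΣF_y = 520.4 N.
For equilibrium the remaining force must supply (−ΣF_x, −ΣF_y) = (678.4, -520.4) N.
Magnitude = √((678.4)² + (-520.4)²) = 855.1 N; direction = atan2(-520.4, 678.4) = 322.5°.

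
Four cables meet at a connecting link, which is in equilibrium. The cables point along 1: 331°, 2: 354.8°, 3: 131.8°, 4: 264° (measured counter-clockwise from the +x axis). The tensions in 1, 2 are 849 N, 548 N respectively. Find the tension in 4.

Resolve: ΣF_x = 849 cos 331° + 548 cos 354.8° + T_3 cos 131.8° + T_4 cos 264° = 0.
        ΣF_y = 849 sin 331° + 548 sin 354.8° + T_3 sin 131.8° + T_4 sin 264° = 0.
The known terms sum to (1288, -461.3) N, so -0.6665 T_3 − 0.1045 T_4 = -1288 and 0.7455 T_3 − 0.9945 T_4 = 461.3.
Solving simultaneously: T_3 = 1795 N, T_4 = 881.4 N.

T_4 ≈ 881 N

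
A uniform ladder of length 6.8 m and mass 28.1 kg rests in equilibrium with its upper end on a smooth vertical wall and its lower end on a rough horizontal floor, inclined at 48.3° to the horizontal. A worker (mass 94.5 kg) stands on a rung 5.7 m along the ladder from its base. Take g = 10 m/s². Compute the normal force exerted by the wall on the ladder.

Torques about the foot: N_wall · 6.8 sin 48.3° = 28.1×10×3.4 cos 48.3° + 94.5×10×5.7 cos 48.3° → N_wall = 830.95 N.

N_wall ≈ 831 N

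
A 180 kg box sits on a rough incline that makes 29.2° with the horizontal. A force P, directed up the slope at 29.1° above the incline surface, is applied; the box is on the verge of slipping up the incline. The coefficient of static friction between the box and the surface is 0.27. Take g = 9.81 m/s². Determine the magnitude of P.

P ≈ 1270 N

On the verge of sliding up the incline, friction equals μN and acts down the slope.
Perpendicular: N + P sin 29.1° = W cos 29.2° = 1541 N.
Along incline: P cos 29.1° = W sin 29.2° + μN  with W sin 29.2° = 861.5 N.
Solving the pair for P and N: P = 1271 N, N = 923.2 N (and f = μN = 249.3 N).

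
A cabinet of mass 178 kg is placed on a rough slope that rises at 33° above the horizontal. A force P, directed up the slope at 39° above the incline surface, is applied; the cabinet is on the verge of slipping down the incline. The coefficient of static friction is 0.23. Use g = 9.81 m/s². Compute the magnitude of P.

On the verge of sliding down the incline, friction equals μN and acts up the slope.
Perpendicular: N + P sin 39° = W cos 33° = 1464 N.
Along incline: P cos 39° + μN = W sin 33° with W sin 33° = 951 N.
Solving the pair for P and N: P = 971.2 N, N = 853.3 N (and f = μN = 196.2 N).

P ≈ 971 N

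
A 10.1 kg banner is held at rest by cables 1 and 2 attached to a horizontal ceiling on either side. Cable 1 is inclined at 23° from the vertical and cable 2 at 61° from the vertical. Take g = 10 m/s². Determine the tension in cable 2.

Angles from the horizontal: cable 1 is 90° − 23° = 67°, cable 2 is 90° − 61° = 29°.
Weight W = 10.1 × 10 = 101 N acts straight down.
Horizontal: T_1 cos 67° = T_2 cos 29°  →  T_1 = 2.238 T_2.
Vertical: T_1 sin 67° + T_2 sin 29° = 101.
Substituting the horizontal relation into the vertical equation gives 2.545 T_2 = 101, so T_2 = 39.68 N.

T_2 ≈ 39.7 N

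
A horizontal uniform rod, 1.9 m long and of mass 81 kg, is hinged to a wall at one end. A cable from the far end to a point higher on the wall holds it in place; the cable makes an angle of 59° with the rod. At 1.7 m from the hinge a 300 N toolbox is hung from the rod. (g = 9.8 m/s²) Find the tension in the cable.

T ≈ 776 N

Take torques about the hinge: T sin 59° · 1.9 = 81×9.8×0.95 + 300×1.7 = 1264.1 N·m.
So T = 1264.1 / (0.8572 × 1.9) = 776.19 N.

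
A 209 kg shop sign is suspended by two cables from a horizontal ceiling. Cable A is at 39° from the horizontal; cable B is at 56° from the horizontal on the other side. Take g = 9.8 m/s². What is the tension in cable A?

Weight W = 209 × 9.8 = 2048 N acts straight down.
Horizontal: T_A cos 39° = T_B cos 56°  →  T_B = 1.39 T_A.
Vertical: T_A sin 39° + T_B sin 56° = 2048.
Substituting the horizontal relation into the vertical equation gives 1.781 T_A = 2048, so T_A = 1150 N.

T_A ≈ 1150 N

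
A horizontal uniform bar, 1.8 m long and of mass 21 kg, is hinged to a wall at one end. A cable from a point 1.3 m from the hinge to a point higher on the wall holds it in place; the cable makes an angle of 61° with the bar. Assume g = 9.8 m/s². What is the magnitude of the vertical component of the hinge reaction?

Take torques about the hinge: T sin 61° · 1.3 = 21×9.8×0.9 = 185.22 N·m.
So T = 185.22 / (0.8746 × 1.3) = 162.9 N.
ΣF_y = 0: H_y = (21×9.8) − T sin 61° = 205.8 − 142.48 = 63.323 N.

|H_y| ≈ 63.3 N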